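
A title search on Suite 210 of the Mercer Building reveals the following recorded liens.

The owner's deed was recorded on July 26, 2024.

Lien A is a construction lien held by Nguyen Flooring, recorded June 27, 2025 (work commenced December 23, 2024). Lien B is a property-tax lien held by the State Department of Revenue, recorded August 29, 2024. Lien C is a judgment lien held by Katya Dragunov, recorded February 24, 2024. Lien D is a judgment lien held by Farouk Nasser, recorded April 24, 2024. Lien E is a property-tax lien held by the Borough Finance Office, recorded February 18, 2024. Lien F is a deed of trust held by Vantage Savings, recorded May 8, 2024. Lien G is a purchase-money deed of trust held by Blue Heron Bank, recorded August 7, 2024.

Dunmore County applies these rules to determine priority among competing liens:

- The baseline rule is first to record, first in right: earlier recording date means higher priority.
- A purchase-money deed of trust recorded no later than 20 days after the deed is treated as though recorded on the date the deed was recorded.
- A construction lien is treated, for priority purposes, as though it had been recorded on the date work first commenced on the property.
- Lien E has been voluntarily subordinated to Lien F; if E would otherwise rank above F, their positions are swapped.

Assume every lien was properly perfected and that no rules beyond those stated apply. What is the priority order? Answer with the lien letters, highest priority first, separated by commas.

F, C, D, E, G, B, A

Effective dates after the stated exceptions: A is treated as recorded December 23, 2024, the work-commencement date; G's effective date is the deed date, July 26, 2024.
By effective date, earliest first: E (February 18, 2024), C (February 24, 2024), D (April 24, 2024), F (May 8, 2024), G (July 26, 2024), B (August 29, 2024), A (December 23, 2024).
Because E would otherwise rank above F, the subordination swaps them.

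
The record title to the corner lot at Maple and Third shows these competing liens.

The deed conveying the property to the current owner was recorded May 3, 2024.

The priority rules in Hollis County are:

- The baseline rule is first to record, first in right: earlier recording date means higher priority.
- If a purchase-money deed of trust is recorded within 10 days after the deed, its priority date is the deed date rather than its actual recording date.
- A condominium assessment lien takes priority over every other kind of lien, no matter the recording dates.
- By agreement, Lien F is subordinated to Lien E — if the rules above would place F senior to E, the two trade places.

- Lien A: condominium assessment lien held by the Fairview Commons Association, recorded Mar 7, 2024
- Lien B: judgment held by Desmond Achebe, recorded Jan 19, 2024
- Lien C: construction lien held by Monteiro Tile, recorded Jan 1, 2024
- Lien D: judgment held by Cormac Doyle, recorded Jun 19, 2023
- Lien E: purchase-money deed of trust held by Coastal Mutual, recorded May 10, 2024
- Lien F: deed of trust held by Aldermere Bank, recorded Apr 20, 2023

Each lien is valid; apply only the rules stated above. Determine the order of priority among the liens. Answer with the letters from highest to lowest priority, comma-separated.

A, E, D, C, B, F

Adjusting effective dates: E was recorded within the 10-day window, so its effective date is the deed date May 3, 2024.
A, as a condominium assessment lien, has superpriority and ranks first.
The other liens, earliest effective date first: F (Apr 20, 2023), D (Jun 19, 2023), C (Jan 1, 2024), B (Jan 19, 2024), E (May 3, 2024).
Because F would otherwise rank above E, the subordination swaps them.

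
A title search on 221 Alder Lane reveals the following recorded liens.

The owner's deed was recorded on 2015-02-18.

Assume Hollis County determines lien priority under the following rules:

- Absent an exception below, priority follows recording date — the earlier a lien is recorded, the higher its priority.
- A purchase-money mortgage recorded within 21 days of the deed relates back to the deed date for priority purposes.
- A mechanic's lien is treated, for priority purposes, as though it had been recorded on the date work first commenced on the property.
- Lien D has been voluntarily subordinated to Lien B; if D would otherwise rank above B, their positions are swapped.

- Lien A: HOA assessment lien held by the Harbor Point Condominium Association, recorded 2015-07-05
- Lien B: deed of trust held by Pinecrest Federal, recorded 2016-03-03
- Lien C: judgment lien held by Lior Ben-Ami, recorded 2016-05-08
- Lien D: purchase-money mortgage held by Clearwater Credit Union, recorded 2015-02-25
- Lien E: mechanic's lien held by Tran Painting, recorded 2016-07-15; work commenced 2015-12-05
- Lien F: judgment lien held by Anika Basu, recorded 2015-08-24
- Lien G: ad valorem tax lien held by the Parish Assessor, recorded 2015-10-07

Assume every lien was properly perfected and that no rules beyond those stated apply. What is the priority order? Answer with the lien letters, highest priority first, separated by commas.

B, A, F, G, E, D, C

Adjusting effective dates: D relates back to the deed date 2015-02-18; E relates back to 2015-12-05 (work commenced).
Sorted by effective date: D (2015-02-18), A (2015-07-05), F (2015-08-24), G (2015-10-07), E (2015-12-05), B (2016-03-03), C (2016-05-08).
Because D would otherwise rank above B, the subordination swaps them.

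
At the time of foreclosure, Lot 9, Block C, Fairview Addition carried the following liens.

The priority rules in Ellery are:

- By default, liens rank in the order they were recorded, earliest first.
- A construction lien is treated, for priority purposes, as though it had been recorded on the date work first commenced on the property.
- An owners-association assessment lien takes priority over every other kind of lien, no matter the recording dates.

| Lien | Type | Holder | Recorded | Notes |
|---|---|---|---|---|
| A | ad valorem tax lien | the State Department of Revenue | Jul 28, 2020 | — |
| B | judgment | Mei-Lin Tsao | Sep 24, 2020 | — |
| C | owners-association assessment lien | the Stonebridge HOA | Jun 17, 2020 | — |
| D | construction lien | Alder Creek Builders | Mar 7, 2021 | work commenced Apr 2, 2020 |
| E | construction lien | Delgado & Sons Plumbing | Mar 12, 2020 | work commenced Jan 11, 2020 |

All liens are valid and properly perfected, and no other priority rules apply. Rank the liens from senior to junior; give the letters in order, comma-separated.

First, effective dates: D is treated as recorded Apr 2, 2020, the work-commencement date; E is treated as recorded Jan 11, 2020, the work-commencement date.
As an owners-association assessment lien, C is senior to every other lien.
Remaining liens by effective date: E (Jan 11, 2020), D (Apr 2, 2020), A (Jul 28, 2020), B (Sep 24, 2020).

C, E, D, A, B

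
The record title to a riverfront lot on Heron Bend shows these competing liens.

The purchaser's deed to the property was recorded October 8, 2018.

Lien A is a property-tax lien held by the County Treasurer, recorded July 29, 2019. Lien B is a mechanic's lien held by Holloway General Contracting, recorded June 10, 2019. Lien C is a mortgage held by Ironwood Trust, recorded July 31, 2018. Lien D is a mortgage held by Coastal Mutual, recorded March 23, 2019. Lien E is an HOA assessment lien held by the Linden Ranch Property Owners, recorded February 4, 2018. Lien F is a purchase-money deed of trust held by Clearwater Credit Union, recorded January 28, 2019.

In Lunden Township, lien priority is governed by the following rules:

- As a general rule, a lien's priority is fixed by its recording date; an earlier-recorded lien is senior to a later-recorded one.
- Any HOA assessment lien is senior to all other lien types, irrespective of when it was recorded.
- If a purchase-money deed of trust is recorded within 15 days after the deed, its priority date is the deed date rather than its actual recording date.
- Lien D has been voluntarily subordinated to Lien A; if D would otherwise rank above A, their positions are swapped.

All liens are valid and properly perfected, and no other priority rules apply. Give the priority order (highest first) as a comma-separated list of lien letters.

E, C, F, A, B, D

Effective dates: F was recorded 112 days after the deed — beyond 15 days — so no relation-back applies.
E, as an HOA assessment lien, has superpriority and ranks first.
The other liens, earliest effective date first: C (July 31, 2018), F (January 28, 2019), D (March 23, 2019), B (June 10, 2019), A (July 29, 2019).
D would otherwise be senior to A, so under the subordination agreement D and A exchange positions.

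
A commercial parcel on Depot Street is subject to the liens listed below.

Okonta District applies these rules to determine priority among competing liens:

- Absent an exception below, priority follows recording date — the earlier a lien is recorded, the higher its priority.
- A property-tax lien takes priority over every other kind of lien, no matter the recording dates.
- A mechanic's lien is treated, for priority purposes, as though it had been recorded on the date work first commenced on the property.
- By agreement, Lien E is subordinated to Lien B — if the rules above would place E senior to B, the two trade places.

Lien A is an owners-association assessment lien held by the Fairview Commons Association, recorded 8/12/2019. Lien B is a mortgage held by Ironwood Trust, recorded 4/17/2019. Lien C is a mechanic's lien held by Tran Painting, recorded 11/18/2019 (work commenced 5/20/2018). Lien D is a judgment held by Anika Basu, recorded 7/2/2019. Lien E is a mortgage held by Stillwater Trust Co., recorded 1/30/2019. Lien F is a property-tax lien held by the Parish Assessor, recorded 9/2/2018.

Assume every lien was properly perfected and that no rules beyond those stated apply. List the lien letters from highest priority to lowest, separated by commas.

F, C, B, E, D, A

Effective dates: C is treated as recorded 5/20/2018, the work-commencement date.
As a property-tax lien, F is senior to every other lien.
Ordering the rest by effective date: C (5/20/2018), E (1/30/2019), B (4/17/2019), D (7/2/2019), A (8/12/2019).
The subordination applies — E was senior to B — so E and B swap.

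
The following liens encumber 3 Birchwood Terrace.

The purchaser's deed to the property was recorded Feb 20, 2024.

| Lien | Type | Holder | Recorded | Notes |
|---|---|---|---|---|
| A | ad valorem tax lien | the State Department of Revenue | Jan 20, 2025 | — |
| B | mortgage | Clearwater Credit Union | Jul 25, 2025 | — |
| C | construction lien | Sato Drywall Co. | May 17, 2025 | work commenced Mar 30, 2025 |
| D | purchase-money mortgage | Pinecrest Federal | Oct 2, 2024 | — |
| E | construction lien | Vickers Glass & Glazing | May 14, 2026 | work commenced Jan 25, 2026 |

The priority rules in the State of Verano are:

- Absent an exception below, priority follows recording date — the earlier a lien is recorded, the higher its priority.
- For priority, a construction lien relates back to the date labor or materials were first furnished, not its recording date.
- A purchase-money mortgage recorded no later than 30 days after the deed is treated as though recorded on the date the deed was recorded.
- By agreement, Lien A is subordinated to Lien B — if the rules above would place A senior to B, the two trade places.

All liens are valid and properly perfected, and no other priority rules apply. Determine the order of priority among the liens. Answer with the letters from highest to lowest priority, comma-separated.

D, B, C, A, E

Adjusting effective dates: C relates back to Mar 30, 2025 (work commenced); D was recorded 225 days after the deed, outside the 30-day window, so it keeps its recording date; E is treated as recorded Jan 25, 2026, the work-commencement date.
Sorted by effective date: D (Oct 2, 2024), A (Jan 20, 2025), C (Mar 30, 2025), B (Jul 25, 2025), E (Jan 25, 2026).
A is senior to B before the subordination, so the two trade places.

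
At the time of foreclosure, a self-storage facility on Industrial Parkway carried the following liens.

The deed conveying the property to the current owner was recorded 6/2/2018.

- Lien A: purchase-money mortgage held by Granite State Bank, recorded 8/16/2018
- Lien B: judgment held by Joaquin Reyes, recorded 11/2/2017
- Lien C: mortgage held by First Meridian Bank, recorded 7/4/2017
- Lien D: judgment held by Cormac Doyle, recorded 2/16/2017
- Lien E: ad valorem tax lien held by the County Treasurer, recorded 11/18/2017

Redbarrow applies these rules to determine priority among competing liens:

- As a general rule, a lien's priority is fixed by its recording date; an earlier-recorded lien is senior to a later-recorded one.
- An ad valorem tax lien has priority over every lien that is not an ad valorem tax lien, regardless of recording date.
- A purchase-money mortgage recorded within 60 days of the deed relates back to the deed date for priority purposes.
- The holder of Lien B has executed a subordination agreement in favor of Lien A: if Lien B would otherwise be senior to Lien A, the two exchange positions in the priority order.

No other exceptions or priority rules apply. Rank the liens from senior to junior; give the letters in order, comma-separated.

Adjusting effective dates: A was recorded 75 days after the deed, outside the 60-day window, so it keeps its recording date.
As an ad valorem tax lien, E is senior to every other lien.
The other liens, earliest effective date first: D (2/16/2017), C (7/4/2017), B (11/2/2017), A (8/16/2018).
Because B would otherwise rank above A, the subordination swaps them.

E, D, C, A, B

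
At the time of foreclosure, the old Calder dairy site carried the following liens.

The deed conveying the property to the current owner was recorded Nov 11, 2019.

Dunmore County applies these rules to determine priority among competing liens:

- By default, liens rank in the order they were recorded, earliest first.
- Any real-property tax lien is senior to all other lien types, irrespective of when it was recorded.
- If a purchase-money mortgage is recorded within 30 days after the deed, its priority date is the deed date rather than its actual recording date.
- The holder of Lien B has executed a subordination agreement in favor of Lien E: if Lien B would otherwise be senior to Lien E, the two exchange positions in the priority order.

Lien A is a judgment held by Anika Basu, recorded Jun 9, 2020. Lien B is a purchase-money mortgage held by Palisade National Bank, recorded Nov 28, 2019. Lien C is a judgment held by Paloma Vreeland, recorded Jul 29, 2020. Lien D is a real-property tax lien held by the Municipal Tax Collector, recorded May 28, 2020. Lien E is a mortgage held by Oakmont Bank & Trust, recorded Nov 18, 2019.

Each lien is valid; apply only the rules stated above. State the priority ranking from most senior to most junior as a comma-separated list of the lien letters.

D, E, B, A, C

First, effective dates: B's effective date is the deed date, Nov 11, 2019.
D is a real-property tax lien and takes priority over every other lien.
Ordering the rest by effective date: B (Nov 11, 2019), E (Nov 18, 2019), A (Jun 9, 2020), C (Jul 29, 2020).
B is senior to E before the subordination, so the two trade places.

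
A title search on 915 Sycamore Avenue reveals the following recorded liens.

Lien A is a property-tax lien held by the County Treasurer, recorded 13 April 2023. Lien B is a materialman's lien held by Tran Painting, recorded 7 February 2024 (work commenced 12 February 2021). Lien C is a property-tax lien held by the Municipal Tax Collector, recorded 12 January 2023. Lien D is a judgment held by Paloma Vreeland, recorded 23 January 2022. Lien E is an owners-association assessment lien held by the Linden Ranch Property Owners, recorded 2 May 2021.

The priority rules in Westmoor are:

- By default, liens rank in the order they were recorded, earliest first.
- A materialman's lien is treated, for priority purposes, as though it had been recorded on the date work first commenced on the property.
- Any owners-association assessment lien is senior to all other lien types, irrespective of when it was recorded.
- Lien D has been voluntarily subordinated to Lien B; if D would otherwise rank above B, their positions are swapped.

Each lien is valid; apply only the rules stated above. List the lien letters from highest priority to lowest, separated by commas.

Effective dates: B relates back to 12 February 2021 (work commenced).
E is an owners-association assessment lien, so it outranks all other liens regardless of date.
Remaining liens by effective date: B (12 February 2021), D (23 January 2022), C (12 January 2023), A (13 April 2023).
Since D is not senior to B, the subordination leaves the order unchanged.

E, B, D, C, A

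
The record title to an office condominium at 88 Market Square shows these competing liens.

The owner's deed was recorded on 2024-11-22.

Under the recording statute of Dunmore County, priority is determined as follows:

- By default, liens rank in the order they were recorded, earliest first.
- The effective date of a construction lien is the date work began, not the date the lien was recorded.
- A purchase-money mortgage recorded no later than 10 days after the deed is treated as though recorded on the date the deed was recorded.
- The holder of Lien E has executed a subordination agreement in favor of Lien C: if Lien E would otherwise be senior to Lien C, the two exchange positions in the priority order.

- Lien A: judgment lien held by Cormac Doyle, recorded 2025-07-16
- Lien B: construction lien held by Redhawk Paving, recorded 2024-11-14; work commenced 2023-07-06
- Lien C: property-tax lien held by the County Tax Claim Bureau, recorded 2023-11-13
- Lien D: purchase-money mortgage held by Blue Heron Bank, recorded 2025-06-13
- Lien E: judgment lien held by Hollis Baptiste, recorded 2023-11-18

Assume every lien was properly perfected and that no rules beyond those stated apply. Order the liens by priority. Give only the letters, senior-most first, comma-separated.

B, C, E, D, A

First, effective dates: B is treated as recorded 2023-07-06, the work-commencement date; D missed the 10-day window (203 days after the deed), so its recording date stands.
Ordering by effective date: B (2023-07-06), C (2023-11-13), E (2023-11-18), D (2025-06-13), A (2025-07-16).
E is already junior to C, so the subordination agreement changes nothing.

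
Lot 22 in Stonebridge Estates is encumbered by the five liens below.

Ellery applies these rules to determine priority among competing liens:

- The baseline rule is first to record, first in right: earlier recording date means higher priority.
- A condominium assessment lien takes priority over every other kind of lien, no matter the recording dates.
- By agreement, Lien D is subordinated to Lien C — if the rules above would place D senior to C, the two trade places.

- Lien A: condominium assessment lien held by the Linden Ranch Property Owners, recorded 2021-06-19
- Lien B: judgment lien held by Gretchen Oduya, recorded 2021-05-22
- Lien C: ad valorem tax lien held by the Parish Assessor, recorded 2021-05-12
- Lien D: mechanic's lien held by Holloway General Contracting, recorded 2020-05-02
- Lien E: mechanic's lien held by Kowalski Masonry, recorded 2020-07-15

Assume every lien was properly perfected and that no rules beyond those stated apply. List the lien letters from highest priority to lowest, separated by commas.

A, C, E, D, B

A is a condominium assessment lien and takes priority over every other lien.
Among the remaining liens, by effective date: D (2020-05-02), E (2020-07-15), C (2021-05-12), B (2021-05-22).
D would otherwise be senior to C, so under the subordination agreement D and C exchange positions.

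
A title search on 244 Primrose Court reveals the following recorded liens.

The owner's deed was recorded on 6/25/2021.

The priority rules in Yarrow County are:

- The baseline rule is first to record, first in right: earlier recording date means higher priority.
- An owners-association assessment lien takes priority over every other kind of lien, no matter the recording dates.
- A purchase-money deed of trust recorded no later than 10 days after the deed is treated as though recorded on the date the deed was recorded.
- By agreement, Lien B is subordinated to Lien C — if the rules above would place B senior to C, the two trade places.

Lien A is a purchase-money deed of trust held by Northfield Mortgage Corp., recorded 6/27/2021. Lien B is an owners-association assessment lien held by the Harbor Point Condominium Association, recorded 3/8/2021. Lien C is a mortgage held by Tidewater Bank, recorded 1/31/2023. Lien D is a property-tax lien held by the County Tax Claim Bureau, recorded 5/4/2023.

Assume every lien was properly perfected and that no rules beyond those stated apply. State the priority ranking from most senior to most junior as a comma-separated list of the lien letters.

Effective dates after the stated exceptions: A's effective date is the deed date, 6/25/2021.
As an owners-association assessment lien, B is senior to every other lien.
Among the remaining liens, by effective date: A (6/25/2021), C (1/31/2023), D (5/4/2023).
The subordination applies — B was senior to C — so B and C swap.

C, A, B, D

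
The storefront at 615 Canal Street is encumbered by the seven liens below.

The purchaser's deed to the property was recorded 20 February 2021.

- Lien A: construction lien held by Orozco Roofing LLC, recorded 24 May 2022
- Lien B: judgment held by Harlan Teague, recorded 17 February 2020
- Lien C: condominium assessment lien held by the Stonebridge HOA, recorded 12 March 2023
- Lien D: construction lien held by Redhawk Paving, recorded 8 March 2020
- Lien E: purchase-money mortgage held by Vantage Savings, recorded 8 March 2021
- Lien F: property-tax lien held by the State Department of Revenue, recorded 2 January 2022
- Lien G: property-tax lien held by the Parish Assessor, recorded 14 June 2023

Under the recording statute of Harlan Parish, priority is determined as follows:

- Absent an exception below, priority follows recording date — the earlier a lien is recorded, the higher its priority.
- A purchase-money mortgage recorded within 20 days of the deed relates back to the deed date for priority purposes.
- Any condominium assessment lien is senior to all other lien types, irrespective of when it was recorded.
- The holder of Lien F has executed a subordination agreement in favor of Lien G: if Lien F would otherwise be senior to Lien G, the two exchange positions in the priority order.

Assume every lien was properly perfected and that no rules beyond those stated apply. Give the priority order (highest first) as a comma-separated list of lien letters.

Effective dates after the stated exceptions: E's effective date is the deed date, 20 February 2021.
C is a condominium assessment lien, so it outranks all other liens regardless of date.
Remaining liens by effective date: B (17 February 2020), D (8 March 2020), E (20 February 2021), F (2 January 2022), A (24 May 2022), G (14 June 2023).
The subordination applies — F was senior to G — so F and G swap.

C, B, D, E, G, A, F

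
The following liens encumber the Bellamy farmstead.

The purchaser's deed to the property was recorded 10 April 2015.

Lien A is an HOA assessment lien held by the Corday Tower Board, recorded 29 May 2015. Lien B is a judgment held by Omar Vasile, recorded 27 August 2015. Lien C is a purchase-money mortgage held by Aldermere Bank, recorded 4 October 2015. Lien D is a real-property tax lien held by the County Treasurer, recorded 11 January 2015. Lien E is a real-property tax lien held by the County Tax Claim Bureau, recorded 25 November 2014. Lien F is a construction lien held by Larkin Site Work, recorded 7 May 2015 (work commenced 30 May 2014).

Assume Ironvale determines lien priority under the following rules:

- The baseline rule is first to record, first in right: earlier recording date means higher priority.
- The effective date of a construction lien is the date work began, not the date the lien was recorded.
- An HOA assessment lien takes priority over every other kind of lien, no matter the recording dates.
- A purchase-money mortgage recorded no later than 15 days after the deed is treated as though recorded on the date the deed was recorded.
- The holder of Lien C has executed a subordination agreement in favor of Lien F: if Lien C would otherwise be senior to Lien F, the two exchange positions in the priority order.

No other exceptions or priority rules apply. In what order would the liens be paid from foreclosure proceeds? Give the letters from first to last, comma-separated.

Effective dates after the stated exceptions: C missed the 15-day window (177 days after the deed), so its recording date stands; F's effective date is 30 May 2014, when work began.
A, as an HOA assessment lien, has superpriority and ranks first.
Ordering the rest by effective date: F (30 May 2014), E (25 November 2014), D (11 January 2015), B (27 August 2015), C (4 October 2015).
C is already junior to F, so the subordination agreement changes nothing.

A, F, E, D, B, C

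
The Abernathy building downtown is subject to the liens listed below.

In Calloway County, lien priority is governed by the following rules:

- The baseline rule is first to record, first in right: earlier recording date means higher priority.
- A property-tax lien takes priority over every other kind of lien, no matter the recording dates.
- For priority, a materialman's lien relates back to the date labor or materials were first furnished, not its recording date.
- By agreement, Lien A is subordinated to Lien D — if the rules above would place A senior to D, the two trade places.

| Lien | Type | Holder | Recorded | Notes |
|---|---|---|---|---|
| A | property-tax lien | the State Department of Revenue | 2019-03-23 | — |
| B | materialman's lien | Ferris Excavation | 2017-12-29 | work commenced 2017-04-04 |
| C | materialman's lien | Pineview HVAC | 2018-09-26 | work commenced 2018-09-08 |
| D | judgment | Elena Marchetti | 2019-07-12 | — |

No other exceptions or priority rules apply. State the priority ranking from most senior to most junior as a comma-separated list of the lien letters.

D, B, C, A

Effective dates after the stated exceptions: B is treated as recorded 2017-04-04, the work-commencement date; C is treated as recorded 2018-09-08, the work-commencement date.
A is a property-tax lien, so it outranks all other liens regardless of date.
Remaining liens by effective date: B (2017-04-04), C (2018-09-08), D (2019-07-12).
A would otherwise be senior to D, so under the subordination agreement A and D exchange positions.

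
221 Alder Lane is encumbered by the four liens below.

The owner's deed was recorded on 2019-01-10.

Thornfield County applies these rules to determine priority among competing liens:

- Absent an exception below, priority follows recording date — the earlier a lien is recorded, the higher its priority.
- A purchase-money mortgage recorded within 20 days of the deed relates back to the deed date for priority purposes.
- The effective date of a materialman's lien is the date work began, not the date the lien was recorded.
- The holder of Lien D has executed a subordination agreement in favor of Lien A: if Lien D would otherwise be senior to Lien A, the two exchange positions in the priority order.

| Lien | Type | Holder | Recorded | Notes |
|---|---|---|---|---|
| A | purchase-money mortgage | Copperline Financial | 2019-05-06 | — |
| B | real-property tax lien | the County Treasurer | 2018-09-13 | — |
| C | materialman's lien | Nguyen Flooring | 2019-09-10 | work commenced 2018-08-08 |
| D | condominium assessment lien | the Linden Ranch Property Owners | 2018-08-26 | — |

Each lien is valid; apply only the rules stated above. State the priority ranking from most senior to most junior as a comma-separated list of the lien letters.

Effective dates after the stated exceptions: A was recorded 116 days after the deed, outside the 20-day window, so it keeps its recording date; C relates back to 2018-08-08 (work commenced).
Ordering by effective date: C (2018-08-08), D (2018-08-26), B (2018-09-13), A (2019-05-06).
D is senior to A before the subordination, so the two trade places.

C, A, B, D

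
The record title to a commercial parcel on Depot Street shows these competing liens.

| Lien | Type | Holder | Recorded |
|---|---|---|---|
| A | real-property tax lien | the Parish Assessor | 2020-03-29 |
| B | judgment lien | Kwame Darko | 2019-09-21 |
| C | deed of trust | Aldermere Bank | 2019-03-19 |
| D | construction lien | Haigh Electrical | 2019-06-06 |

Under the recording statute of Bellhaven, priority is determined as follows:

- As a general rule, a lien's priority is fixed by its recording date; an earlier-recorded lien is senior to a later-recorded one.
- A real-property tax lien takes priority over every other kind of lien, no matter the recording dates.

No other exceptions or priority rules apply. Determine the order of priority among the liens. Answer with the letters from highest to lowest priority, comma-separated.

A, C, D, B

As a real-property tax lien, A is senior to every other lien.
The other liens, earliest effective date first: C (2019-03-19), D (2019-06-06), B (2019-09-21).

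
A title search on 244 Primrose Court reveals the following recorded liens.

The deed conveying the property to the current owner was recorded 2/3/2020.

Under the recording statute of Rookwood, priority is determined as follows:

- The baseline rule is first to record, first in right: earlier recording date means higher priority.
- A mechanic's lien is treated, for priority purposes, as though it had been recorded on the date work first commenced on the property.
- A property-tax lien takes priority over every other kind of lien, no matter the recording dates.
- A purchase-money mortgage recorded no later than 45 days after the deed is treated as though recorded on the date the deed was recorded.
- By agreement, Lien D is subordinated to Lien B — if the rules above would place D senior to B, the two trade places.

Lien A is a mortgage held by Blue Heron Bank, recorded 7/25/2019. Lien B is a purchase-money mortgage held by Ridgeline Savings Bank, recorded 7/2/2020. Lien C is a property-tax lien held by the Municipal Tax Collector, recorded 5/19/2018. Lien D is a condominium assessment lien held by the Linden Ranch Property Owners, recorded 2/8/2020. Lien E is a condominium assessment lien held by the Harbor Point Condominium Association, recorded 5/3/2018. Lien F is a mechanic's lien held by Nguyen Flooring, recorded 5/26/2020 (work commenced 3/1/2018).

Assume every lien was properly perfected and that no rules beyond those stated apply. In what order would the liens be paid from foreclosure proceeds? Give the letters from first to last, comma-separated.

C, F, E, A, B, D

First, effective dates: B was recorded 150 days after the deed — beyond 45 days — so no relation-back applies; F is treated as recorded 3/1/2018, the work-commencement date.
C, as a property-tax lien, has superpriority and ranks first.
Remaining liens by effective date: F (3/1/2018), E (5/3/2018), A (7/25/2019), D (2/8/2020), B (7/2/2020).
D would otherwise be senior to B, so under the subordination agreement D and B exchange positions.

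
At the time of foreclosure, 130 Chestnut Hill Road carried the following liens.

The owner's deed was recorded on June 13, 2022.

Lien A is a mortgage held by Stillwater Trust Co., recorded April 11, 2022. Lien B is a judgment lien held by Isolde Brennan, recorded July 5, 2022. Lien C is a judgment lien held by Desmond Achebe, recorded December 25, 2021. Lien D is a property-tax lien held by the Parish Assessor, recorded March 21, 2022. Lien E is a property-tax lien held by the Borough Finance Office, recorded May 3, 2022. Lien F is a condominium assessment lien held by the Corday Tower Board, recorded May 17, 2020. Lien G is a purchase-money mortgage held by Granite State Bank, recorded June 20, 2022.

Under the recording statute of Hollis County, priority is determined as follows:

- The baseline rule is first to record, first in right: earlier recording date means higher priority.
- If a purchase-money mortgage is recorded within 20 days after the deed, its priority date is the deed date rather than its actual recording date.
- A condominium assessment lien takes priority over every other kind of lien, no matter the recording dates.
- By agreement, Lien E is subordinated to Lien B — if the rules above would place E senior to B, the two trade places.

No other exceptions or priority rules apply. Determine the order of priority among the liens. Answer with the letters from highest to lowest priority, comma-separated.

F, C, D, A, B, G, E

Effective dates after the stated exceptions: G's effective date is the deed date, June 13, 2022.
F, as a condominium assessment lien, has superpriority and ranks first.
Remaining liens by effective date: C (December 25, 2021), D (March 21, 2022), A (April 11, 2022), E (May 3, 2022), G (June 13, 2022), B (July 5, 2022).
E would otherwise be senior to B, so under the subordination agreement E and B exchange positions.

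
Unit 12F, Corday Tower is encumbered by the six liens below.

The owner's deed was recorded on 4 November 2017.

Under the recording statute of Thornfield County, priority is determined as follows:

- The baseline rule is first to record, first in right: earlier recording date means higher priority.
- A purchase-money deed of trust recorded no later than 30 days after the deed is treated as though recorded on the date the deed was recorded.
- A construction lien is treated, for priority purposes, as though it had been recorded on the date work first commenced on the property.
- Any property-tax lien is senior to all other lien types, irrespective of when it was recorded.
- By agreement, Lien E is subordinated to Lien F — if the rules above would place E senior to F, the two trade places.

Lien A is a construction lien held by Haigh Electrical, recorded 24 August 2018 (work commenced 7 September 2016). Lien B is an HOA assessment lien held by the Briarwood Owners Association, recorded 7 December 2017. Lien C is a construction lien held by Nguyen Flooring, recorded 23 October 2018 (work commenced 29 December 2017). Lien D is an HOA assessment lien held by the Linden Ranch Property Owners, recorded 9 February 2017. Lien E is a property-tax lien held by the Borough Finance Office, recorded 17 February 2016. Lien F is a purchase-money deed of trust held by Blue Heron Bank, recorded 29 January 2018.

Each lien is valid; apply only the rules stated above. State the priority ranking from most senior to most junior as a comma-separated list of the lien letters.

Adjusting effective dates: A is treated as recorded 7 September 2016, the work-commencement date; C relates back to 29 December 2017 (work commenced); F was recorded 86 days after the deed, outside the 30-day window, so it keeps its recording date.
E is a property-tax lien, so it outranks all other liens regardless of date.
The other liens, earliest effective date first: A (7 September 2016), D (9 February 2017), B (7 December 2017), C (29 December 2017), F (29 January 2018).
E would otherwise be senior to F, so under the subordination agreement E and F exchange positions.

F, A, D, B, C, E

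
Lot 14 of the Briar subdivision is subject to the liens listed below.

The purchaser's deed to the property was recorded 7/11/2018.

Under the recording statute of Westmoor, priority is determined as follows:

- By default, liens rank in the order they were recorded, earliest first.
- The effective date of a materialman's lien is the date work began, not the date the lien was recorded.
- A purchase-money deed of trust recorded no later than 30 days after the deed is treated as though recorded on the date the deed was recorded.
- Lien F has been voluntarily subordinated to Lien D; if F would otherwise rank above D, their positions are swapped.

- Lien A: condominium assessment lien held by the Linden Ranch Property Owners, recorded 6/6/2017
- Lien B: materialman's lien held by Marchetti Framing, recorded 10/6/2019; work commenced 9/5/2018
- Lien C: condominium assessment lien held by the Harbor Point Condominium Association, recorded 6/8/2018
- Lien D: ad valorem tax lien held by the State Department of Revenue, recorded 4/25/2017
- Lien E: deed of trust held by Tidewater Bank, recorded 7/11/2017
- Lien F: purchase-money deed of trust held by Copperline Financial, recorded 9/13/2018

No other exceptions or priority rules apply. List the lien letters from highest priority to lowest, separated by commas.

First, effective dates: B's effective date is 9/5/2018, when work began; F was recorded 64 days after the deed — beyond 30 days — so no relation-back applies.
By effective date: D (4/25/2017), A (6/6/2017), E (7/11/2017), C (6/8/2018), B (9/5/2018), F (9/13/2018).
F already ranks below D; the subordination has no effect.

D, A, E, C, B, F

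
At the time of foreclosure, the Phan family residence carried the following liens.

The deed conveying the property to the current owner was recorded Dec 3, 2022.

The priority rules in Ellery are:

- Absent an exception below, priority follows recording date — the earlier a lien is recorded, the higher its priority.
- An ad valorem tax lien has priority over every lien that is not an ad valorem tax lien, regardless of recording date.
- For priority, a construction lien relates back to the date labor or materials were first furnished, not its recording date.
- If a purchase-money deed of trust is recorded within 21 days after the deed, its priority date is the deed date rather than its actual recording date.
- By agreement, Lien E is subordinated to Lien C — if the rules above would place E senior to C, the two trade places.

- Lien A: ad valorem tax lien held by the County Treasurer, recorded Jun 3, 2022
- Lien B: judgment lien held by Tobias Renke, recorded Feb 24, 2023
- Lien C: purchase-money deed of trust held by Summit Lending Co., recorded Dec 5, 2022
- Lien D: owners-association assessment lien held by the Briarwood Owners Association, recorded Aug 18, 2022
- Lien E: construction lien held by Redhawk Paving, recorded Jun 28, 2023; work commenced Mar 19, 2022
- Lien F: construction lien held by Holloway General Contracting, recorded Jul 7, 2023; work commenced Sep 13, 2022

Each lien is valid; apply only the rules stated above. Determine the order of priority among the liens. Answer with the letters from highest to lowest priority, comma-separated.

A, C, D, F, E, B

First, effective dates: C's effective date is the deed date, Dec 3, 2022; E's effective date is Mar 19, 2022, when work began; F is treated as recorded Sep 13, 2022, the work-commencement date.
A is an ad valorem tax lien, so it outranks all other liens regardless of date.
Remaining liens by effective date: E (Mar 19, 2022), D (Aug 18, 2022), F (Sep 13, 2022), C (Dec 3, 2022), B (Feb 24, 2023).
Because E would otherwise rank above C, the subordination swaps them.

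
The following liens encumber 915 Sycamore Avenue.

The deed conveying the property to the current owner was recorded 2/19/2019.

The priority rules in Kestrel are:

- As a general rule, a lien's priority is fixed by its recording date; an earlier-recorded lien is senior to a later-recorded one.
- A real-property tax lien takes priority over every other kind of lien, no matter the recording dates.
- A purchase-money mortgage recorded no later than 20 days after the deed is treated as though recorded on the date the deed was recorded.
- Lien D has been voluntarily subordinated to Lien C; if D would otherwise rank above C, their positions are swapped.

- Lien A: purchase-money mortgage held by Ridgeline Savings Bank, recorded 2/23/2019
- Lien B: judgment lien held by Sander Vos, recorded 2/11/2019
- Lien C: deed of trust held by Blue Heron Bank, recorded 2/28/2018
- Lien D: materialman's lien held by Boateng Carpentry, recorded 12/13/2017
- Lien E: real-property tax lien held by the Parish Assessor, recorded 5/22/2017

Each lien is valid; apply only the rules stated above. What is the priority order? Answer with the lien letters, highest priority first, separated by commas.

First, effective dates: A was recorded within the 20-day window, so its effective date is the deed date 2/19/2019.
E is a real-property tax lien and takes priority over every other lien.
Remaining liens by effective date: D (12/13/2017), C (2/28/2018), B (2/11/2019), A (2/19/2019).
The subordination applies — D was senior to C — so D and C swap.

E, C, D, B, A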